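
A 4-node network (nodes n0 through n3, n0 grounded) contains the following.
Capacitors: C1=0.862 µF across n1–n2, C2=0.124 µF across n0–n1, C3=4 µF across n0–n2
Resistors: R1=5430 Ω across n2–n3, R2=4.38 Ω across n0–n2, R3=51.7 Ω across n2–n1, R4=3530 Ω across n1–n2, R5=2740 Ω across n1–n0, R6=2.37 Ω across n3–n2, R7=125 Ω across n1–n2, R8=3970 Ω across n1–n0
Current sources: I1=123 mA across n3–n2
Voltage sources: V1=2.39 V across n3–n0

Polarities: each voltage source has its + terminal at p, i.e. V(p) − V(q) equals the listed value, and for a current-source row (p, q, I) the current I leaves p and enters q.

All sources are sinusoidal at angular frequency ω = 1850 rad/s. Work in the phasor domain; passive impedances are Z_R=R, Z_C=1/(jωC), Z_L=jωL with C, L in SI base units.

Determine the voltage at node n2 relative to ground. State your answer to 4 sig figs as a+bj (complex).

1.738-0.02035j V

Element admittances at ω=1850 rad/s:
  Y(C1) = 0.000+0.001595j S between n1,n2
  Y(R1) = 0.0001842+0.000j S between n2,n3
  Y(R2) = 0.2283+0.000j S between n0,n2
  Y(R3) = 0.01934+0.000j S between n2,n1
  Y(C2) = 0.000+0.0002294j S between n0,n1
  Y(R4) = 0.0002833+0.000j S between n1,n2
  Y(R5) = 0.0003650+0.000j S between n1,n0
  Y(R6) = 0.4219+0.000j S between n3,n2
  Y(R7) = 0.008000+0.000j S between n1,n2
  I1: injects 0.123 A into n2 (from n3)
  Y(C3) = 0.000+0.007400j S between n0,n2
  Y(R8) = 0.0002519+0.000j S between n1,n0
  V1: constraint V(n3)−V(n0) = 2.39
Assemble and solve the 4×4 MNA system:
  V(n1)=1.699-0.03151j  V(n2)=1.738-0.02035j  V(n3)=2.390+0.000j
  i(V1)=-0.3981-0.008589j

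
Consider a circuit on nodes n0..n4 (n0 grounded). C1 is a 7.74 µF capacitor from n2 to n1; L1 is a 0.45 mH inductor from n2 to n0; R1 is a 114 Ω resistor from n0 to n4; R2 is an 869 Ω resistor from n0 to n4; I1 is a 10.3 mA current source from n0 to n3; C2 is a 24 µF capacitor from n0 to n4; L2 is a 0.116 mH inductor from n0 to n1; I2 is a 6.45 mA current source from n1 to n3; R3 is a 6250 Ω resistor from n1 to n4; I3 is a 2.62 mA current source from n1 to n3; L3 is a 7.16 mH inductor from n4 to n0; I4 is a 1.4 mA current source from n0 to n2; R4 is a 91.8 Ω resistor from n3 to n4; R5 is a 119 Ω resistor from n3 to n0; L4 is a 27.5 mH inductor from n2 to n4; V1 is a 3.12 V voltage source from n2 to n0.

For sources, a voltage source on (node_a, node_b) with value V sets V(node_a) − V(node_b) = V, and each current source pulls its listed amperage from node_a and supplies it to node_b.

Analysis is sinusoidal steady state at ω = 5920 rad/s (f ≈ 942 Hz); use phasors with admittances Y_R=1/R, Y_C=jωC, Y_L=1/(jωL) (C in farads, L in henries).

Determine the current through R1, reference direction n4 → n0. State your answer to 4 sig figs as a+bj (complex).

-0.001360-0.001032j A

Apply KCL at each of the 4 non-ground nodes and solve the resulting linear system.
Node n1: branches {C1, L2, I2, R3, I3} → V_1 = -0.1014-0.006437j
Node n2: branches {C1, L1, I4, L4, V1} → V_2 = 3.120+0.000j
Node n3: branches {I1, I2, I3, R4, R5} → V_3 = 0.9163-0.06642j
Node n4: branches {R1, R2, C2, R3, L3, R4, L4} → V_4 = -0.1551-0.1177j
Source currents: i(V1)=0.0009723+1.044j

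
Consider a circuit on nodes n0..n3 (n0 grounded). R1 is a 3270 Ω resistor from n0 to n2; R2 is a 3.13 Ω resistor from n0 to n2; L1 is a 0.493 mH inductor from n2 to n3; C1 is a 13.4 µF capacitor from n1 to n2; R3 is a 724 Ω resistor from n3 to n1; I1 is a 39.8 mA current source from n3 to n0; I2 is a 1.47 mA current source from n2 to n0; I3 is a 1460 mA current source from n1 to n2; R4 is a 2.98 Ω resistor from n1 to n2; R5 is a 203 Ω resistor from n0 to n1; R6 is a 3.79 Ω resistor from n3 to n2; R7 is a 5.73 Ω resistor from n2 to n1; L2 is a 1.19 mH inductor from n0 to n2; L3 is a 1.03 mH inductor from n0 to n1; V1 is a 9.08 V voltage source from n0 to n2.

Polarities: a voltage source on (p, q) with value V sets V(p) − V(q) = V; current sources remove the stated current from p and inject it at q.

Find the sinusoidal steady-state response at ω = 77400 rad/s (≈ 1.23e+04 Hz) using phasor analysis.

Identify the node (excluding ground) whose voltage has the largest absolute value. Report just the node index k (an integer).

1

Element admittances at ω=77400 rad/s:
  Y(R1) = 0.0003058+0.000j S between n0,n2
  Y(R2) = 0.3195+0.000j S between n0,n2
  Y(L1) = 0.000-0.02621j S between n2,n3
  Y(C1) = 0.000+1.037j S between n1,n2
  Y(R3) = 0.001381+0.000j S between n3,n1
  I1: injects 0.0398 A into n0 (from n3)
  I2: injects 0.00147 A into n0 (from n2)
  I3: injects 1.46 A into n2 (from n1)
  Y(R4) = 0.3356+0.000j S between n1,n2
  Y(R5) = 0.004926+0.000j S between n0,n1
  Y(R6) = 0.2639+0.000j S between n3,n2
  Y(R7) = 0.1745+0.000j S between n2,n1
  Y(L2) = 0.000-0.01086j S between n0,n2
  Y(L3) = 0.000-0.01254j S between n0,n1
  V1: constraint V(n0)−V(n2) = 9.08
Assemble and solve the 4×4 MNA system:
  V(n1)=-9.724+1.057j  V(n2)=-9.080+0.000j  V(n3)=-9.232-0.009560j
  i(V1)=-2.897+0.2258j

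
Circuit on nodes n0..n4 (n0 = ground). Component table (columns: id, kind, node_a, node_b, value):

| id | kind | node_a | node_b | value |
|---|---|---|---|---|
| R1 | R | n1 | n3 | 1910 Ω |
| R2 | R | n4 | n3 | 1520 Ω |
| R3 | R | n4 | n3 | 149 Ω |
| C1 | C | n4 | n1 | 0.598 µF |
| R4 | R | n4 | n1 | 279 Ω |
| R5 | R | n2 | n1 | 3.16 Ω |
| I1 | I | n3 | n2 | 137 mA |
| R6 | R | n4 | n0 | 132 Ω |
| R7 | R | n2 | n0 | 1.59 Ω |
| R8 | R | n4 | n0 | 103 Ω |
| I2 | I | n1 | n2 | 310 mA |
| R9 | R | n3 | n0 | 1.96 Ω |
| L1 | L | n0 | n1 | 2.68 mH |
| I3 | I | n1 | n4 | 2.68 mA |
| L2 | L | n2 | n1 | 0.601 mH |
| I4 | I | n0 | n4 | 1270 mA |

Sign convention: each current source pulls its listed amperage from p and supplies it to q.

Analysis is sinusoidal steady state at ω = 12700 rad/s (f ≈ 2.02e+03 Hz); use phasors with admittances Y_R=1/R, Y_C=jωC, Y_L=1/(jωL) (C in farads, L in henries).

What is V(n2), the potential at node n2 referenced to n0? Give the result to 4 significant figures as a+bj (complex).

0.5509+0.4339j V

Element admittances at ω=12700 rad/s:
  Y(R1) = 0.0005236+0.000j S between n1,n3
  Y(R2) = 0.0006579+0.000j S between n4,n3
  Y(R3) = 0.006711+0.000j S between n4,n3
  Y(C1) = 0.000+0.007595j S between n4,n1
  Y(R4) = 0.003584+0.000j S between n4,n1
  Y(R5) = 0.3165+0.000j S between n2,n1
  I1: injects 0.137 A into n2 (from n3)
  Y(R6) = 0.007576+0.000j S between n4,n0
  Y(R7) = 0.6289+0.000j S between n2,n0
  Y(R8) = 0.009709+0.000j S between n4,n0
  I2: injects 0.31 A into n2 (from n1)
  Y(R9) = 0.5102+0.000j S between n3,n0
  Y(L1) = 0.000-0.02938j S between n0,n1
  I3: injects 0.00268 A into n4 (from n1)
  Y(L2) = 0.000-0.1310j S between n2,n1
  I4: injects 1.27 A into n4 (from n0)
Assemble and solve the 4×4 MNA system:
  V(n1)=-0.02518+1.058j  V(n2)=0.5509+0.4339j  V(n3)=0.3310-0.1579j  V(n4)=41.86-11.17j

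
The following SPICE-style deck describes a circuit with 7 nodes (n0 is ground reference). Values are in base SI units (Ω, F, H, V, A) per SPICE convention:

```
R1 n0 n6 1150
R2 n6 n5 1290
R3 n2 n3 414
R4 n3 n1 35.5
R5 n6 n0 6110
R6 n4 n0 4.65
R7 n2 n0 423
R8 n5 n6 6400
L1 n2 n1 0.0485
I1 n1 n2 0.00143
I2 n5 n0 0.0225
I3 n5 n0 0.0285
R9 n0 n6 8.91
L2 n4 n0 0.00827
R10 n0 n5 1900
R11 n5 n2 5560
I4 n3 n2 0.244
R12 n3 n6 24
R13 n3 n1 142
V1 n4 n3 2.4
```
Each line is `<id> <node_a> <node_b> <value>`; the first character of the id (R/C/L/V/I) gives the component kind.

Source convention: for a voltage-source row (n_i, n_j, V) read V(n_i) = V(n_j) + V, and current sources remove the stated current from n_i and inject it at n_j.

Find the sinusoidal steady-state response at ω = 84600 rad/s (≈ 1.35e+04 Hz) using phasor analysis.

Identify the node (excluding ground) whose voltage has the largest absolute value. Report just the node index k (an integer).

Element admittances at ω=84600 rad/s:
  Y(R1) = 0.0008696+0.000j S between n0,n6
  Y(R2) = 0.0007752+0.000j S between n6,n5
  Y(R3) = 0.002415+0.000j S between n2,n3
  Y(R4) = 0.02817+0.000j S between n3,n1
  Y(R5) = 0.0001637+0.000j S between n6,n0
  Y(R6) = 0.2151+0.000j S between n4,n0
  Y(R7) = 0.002364+0.000j S between n2,n0
  Y(R8) = 0.0001563+0.000j S between n5,n6
  Y(L1) = 0.000-0.0002437j S between n2,n1
  I1: injects 0.00143 A into n2 (from n1)
  I2: injects 0.0225 A into n0 (from n5)
  I3: injects 0.0285 A into n0 (from n5)
  Y(R9) = 0.1122+0.000j S between n0,n6
  Y(L2) = 0.000-0.001429j S between n4,n0
  Y(R10) = 0.0005263+0.000j S between n0,n5
  Y(R11) = 0.0001799+0.000j S between n5,n2
  I4: injects 0.244 A into n2 (from n3)
  Y(R12) = 0.04167+0.000j S between n3,n6
  Y(R13) = 0.007042+0.000j S between n3,n1
  V1: constraint V(n4)−V(n3) = 2.4
Assemble and solve the 7×7 MNA system:
  V(n1)=-2.657-0.3706j  V(n2)=47.11+2.442j  V(n3)=-2.636-0.02621j  V(n4)=-0.2357-0.02621j  V(n5)=-26.46+0.2652j  V(n6)=-0.8627-0.005422j
  i(V1)=0.05072+0.005299j

2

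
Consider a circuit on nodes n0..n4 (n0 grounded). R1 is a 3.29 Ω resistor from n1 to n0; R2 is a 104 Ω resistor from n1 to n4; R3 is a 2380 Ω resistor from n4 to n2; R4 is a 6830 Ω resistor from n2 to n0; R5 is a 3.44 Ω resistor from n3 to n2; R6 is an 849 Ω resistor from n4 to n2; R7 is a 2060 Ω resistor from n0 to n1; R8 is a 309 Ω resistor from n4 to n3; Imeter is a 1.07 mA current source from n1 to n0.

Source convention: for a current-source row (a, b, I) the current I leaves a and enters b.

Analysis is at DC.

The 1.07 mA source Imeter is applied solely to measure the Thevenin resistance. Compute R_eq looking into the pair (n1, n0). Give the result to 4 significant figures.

Apply KCL at each of the 4 non-ground nodes and solve the resulting linear system.
Node n1: branches {R1, R2, R7, Imeter} → V_1 = -0.003513
Node n2: branches {R3, R4, R5, R6} → V_2 = -0.003359
Node n3: branches {R5, R8} → V_3 = -0.003361
Node n4: branches {R2, R3, R6, R8} → V_4 = -0.003462

R_eq = 3.283 Ω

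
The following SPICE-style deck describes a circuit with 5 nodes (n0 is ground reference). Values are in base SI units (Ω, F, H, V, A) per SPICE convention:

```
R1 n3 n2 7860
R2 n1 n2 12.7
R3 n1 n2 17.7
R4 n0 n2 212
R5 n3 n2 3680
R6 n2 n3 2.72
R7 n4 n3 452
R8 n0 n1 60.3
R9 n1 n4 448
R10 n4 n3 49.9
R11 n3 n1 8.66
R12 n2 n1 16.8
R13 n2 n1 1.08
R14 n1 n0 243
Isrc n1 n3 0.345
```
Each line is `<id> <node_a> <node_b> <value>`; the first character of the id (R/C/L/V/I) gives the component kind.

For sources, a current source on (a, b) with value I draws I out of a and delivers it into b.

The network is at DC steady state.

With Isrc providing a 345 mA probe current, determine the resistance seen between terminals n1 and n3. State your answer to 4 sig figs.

R_eq = 2.533 Ω

Element admittances at DC:
  Y(R1) = 0.0001272 S between n3,n2
  Y(R2) = 0.07874 S between n1,n2
  Y(R3) = 0.05650 S between n1,n2
  Y(R4) = 0.004717 S between n0,n2
  Y(R5) = 0.0002717 S between n3,n2
  Y(R6) = 0.3676 S between n2,n3
  Y(R7) = 0.002212 S between n4,n3
  Y(R8) = 0.01658 S between n0,n1
  Y(R9) = 0.002232 S between n1,n4
  Y(R10) = 0.02004 S between n4,n3
  Y(R11) = 0.1155 S between n3,n1
  Y(R12) = 0.05952 S between n2,n1
  Y(R13) = 0.9259 S between n2,n1
  Y(R14) = 0.004115 S between n1,n0
  Isrc: injects 0.345 A into n3 (from n1)
Assemble and solve the 4×4 MNA system:
  V(n1)=-0.03999  V(n2)=0.1755  V(n3)=0.8339  V(n4)=0.7542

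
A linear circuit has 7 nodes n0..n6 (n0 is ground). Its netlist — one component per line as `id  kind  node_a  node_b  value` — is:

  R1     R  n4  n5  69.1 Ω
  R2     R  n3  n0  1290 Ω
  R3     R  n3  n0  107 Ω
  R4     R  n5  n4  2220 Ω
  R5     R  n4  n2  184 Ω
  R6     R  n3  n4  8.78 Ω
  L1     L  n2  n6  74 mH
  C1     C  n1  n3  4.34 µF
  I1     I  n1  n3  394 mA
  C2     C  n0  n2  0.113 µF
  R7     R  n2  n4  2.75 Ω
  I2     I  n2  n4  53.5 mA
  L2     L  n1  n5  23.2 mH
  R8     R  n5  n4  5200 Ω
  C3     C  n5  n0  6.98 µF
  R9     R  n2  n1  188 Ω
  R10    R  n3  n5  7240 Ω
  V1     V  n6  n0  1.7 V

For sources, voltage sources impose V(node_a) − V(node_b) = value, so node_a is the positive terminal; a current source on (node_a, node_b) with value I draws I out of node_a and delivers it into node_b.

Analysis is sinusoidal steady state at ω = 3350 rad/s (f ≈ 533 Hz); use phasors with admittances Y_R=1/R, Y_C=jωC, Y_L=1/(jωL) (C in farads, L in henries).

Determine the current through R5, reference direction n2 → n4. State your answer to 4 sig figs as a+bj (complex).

-0.002419+0.001146j A

Apply KCL at each of the 6 non-ground nodes and solve the resulting linear system.
Node n1: branches {C1, I1, L2, R9} → V_1 = -22.71-0.9881j
Node n2: branches {R5, L1, C2, R7, I2, R9} → V_2 = 6.615-12.36j
Node n3: branches {R2, R3, R6, C1, I1, R10} → V_3 = 8.002-15.13j
Node n4: branches {R1, R4, R5, R6, R7, I2, R8} → V_4 = 7.060-12.58j
Node n5: branches {R1, R4, L2, R8, C3, R10} → V_5 = 7.290+1.531j
Node n6: branches {L1, V1} → V_6 = 1.700+0.000j
Source currents: i(V1)=-0.04988-0.01983j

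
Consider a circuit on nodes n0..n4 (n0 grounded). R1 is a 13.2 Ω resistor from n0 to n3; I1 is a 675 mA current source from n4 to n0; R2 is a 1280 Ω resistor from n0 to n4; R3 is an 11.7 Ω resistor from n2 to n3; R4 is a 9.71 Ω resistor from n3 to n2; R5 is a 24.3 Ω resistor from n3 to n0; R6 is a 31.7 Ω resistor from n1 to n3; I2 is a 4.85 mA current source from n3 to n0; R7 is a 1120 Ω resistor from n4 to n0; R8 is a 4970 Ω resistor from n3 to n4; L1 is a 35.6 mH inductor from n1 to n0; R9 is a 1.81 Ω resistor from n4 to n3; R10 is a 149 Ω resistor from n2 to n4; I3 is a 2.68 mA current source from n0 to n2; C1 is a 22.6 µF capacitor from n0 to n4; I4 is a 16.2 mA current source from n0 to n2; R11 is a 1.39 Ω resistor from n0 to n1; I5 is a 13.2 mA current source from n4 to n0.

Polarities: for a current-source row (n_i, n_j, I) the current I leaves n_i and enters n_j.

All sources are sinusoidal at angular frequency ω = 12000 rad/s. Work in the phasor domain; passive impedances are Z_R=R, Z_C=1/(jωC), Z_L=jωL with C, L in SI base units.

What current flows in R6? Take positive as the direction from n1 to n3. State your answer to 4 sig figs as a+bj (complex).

Apply KCL at each of the 4 non-ground nodes and solve the resulting linear system.
Node n1: branches {R6, L1, R11} → V_1 = -0.02982+0.06968j
Node n2: branches {R3, R4, R10, I3, I4} → V_2 = -0.6152+1.676j
Node n3: branches {R1, R3, R4, R5, R6, I2, R8, R9} → V_3 = -0.7047+1.661j
Node n4: branches {I1, R2, R7, R8, R9, R10, C1, I5} → V_4 = -0.9140+2.098j

0.02129-0.05020j A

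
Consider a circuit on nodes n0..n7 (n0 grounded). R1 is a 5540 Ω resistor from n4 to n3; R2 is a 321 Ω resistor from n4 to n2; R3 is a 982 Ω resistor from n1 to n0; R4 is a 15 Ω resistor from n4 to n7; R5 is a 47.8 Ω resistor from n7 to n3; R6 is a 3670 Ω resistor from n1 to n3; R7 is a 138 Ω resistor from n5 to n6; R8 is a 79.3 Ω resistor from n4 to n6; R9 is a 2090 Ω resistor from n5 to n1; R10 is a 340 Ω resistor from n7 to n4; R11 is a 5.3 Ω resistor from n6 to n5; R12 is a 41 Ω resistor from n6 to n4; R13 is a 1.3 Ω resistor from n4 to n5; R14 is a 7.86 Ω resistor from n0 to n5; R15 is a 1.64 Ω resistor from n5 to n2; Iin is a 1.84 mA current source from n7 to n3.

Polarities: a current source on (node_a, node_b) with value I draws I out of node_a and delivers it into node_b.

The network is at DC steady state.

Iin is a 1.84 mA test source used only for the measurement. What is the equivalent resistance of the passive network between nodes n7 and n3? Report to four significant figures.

Apply KCL at each of the 7 non-ground nodes and solve the resulting linear system.
Node n1: branches {R3, R6, R9} → V_1 = 0.01316
Node n2: branches {R2, R15} → V_2 = -0.0001055
Node n3: branches {R1, R5, R6, Iin} → V_3 = 0.08563
Node n4: branches {R1, R2, R4, R8, R10, R12, R13} → V_4 = -0.0001299
Node n5: branches {R7, R9, R11, R13, R14, R15} → V_5 = -0.0001053
Node n6: branches {R7, R8, R11, R12} → V_6 = -0.0001092
Node n7: branches {R4, R5, R10, Iin} → V_7 = -0.0006360

R_eq = 46.88 Ω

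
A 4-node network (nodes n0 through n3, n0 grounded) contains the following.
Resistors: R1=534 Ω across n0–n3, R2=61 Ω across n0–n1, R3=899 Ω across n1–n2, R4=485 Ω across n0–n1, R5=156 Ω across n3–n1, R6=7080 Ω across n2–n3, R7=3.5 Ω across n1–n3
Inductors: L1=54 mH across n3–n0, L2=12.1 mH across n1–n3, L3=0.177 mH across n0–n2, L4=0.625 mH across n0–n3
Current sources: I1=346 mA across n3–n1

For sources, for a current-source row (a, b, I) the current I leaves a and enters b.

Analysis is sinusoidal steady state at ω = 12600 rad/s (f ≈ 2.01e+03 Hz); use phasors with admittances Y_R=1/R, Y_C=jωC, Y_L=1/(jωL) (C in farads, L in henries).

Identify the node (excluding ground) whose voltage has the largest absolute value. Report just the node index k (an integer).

Apply KCL at each of the 3 non-ground nodes and solve the resulting linear system.
Node n1: branches {R2, R3, R4, L2, R5, R7, I1} → V_1 = 1.088-0.1316j
Node n2: branches {R3, L3, R6} → V_2 = 0.0003862+0.002691j
Node n3: branches {R1, L1, L2, R5, L4, R6, R7, I1} → V_3 = -0.02267-0.1654j

1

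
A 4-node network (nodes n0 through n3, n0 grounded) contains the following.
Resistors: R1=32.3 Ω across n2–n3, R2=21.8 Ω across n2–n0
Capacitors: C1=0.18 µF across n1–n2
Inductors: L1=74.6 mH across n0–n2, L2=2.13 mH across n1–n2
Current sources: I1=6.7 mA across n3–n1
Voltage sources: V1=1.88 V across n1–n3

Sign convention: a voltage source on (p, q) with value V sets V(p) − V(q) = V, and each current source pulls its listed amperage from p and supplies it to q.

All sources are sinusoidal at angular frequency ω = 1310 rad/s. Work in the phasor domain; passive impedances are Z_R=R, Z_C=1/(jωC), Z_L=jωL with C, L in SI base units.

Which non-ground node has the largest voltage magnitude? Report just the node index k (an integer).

Apply KCL at each of the 3 non-ground nodes and solve the resulting linear system.
Node n1: branches {C1, I1, L2, V1} → V_1 = 0.01394+0.1613j
Node n2: branches {R1, C1, R2, L1, L2} → V_2 = 0.000+0.000j
Node n3: branches {R1, I1, V1} → V_3 = -1.866+0.1613j
Source currents: i(V1)=-0.05107+0.004994j

3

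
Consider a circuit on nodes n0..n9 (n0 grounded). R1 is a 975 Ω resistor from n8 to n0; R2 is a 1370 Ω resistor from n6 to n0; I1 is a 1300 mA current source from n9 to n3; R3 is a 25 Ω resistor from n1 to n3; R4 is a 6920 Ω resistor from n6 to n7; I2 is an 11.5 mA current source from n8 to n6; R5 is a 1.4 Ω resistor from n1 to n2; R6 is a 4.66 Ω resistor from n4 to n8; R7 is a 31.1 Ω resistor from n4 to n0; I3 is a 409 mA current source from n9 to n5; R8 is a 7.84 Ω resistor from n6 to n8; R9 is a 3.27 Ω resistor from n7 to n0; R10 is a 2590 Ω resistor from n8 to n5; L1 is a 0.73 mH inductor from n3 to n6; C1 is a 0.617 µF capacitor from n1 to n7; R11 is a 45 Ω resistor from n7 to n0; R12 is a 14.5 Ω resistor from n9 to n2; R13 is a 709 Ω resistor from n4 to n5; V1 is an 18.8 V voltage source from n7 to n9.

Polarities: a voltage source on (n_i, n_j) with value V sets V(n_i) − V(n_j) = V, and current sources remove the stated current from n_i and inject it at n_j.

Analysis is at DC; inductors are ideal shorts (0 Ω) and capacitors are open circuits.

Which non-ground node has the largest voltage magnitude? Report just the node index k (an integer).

Apply KCL at each of the 9 non-ground nodes and solve the resulting linear system.
Node n1: branches {R3, R5, C1} → V_1 = -4.026
Node n2: branches {R5, R12} → V_2 = -5.502
Node n3: branches {I1, R3, L1} → V_3 = 22.33
Node n4: branches {R6, R7, R13} → V_4 = 19.10
Node n5: branches {I3, R10, R13} → V_5 = 247.1
Node n6: branches {R2, R4, I2, R8, L1} → V_6 = 22.33
Node n7: branches {R4, R9, C1, R11, V1} → V_7 = -1.986
Node n8: branches {R1, I2, R6, R8, R10} → V_8 = 20.46
Node n9: branches {I1, I3, R12, V1} → V_9 = -20.79
Source currents: i(L1)=0.2459, i(V1)=0.6549

5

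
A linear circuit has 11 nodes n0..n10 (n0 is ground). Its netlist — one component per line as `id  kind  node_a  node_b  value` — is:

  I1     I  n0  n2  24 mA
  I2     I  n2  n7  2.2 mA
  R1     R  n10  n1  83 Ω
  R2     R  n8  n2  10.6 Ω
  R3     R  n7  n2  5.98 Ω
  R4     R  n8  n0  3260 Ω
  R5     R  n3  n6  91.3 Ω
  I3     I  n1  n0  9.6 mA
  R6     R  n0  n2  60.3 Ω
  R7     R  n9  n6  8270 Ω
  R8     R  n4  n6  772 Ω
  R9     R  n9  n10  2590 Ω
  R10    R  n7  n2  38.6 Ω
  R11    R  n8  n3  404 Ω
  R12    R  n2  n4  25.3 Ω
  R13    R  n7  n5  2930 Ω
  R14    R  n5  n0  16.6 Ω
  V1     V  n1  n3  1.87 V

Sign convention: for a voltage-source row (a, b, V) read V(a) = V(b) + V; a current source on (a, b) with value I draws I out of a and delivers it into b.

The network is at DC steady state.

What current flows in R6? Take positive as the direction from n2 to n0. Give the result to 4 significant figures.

Element admittances at DC:
  I1: injects 0.024 A into n2 (from n0)
  I2: injects 0.0022 A into n7 (from n2)
  Y(R1) = 0.01205 S between n10,n1
  Y(R2) = 0.09434 S between n8,n2
  Y(R3) = 0.1672 S between n7,n2
  Y(R4) = 0.0003067 S between n8,n0
  Y(R5) = 0.01095 S between n3,n6
  I3: injects 0.0096 A into n0 (from n1)
  Y(R6) = 0.01658 S between n0,n2
  Y(R7) = 0.0001209 S between n9,n6
  Y(R8) = 0.001295 S between n4,n6
  Y(R9) = 0.0003861 S between n9,n10
  Y(R10) = 0.02591 S between n7,n2
  Y(R11) = 0.002475 S between n8,n3
  Y(R12) = 0.03953 S between n2,n4
  Y(R13) = 0.0003413 S between n7,n5
  Y(R14) = 0.06024 S between n5,n0
  V1: constraint V(n1)−V(n3) = 1.87
Assemble and solve the 11×11 MNA system:
  V(n1)=-0.01295  V(n2)=0.8368  V(n3)=-1.883  V(n4)=0.7598  V(n5)=0.004770  V(n6)=-1.592  V(n7)=0.8467  V(n8)=0.7649  V(n9)=-0.3986  V(n10)=-0.02493
  i(V1)=-0.009744

0.01388 A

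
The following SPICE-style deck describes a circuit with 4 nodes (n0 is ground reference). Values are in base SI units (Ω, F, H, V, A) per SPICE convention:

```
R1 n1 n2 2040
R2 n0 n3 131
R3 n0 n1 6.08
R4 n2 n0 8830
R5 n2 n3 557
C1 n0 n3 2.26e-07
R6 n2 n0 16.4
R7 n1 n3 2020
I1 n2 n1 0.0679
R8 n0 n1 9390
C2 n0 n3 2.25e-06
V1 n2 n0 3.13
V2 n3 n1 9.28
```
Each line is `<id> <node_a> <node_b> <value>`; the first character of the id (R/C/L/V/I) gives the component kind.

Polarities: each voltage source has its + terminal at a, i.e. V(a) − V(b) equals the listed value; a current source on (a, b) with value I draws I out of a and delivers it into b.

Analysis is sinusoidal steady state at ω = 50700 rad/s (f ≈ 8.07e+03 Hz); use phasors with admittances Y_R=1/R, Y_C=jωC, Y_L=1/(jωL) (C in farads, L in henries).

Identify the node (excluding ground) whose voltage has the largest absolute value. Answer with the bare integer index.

3

Element admittances at ω=50700 rad/s:
  Y(R1) = 0.0004902+0.000j S between n1,n2
  Y(R2) = 0.007634+0.000j S between n0,n3
  Y(R3) = 0.1645+0.000j S between n0,n1
  Y(R4) = 0.0001133+0.000j S between n2,n0
  Y(R5) = 0.001795+0.000j S between n2,n3
  Y(C1) = 0.000+0.01146j S between n0,n3
  Y(R6) = 0.06098+0.000j S between n2,n0
  Y(R7) = 0.0004950+0.000j S between n1,n3
  I1: injects 0.0679 A into n1 (from n2)
  Y(R8) = 0.0001065+0.000j S between n0,n1
  Y(C2) = 0.000+0.1141j S between n0,n3
  V1: constraint V(n2)−V(n0) = 3.13
  V2: constraint V(n3)−V(n1) = 9.28
Assemble and solve the 5×5 MNA system:
  V(n1)=-3.212-4.365j  V(n2)=3.130+0.000j  V(n3)=6.068-4.365j
  i(V1)=-0.2569-0.009977j  i(V2)=-0.6042-0.7206j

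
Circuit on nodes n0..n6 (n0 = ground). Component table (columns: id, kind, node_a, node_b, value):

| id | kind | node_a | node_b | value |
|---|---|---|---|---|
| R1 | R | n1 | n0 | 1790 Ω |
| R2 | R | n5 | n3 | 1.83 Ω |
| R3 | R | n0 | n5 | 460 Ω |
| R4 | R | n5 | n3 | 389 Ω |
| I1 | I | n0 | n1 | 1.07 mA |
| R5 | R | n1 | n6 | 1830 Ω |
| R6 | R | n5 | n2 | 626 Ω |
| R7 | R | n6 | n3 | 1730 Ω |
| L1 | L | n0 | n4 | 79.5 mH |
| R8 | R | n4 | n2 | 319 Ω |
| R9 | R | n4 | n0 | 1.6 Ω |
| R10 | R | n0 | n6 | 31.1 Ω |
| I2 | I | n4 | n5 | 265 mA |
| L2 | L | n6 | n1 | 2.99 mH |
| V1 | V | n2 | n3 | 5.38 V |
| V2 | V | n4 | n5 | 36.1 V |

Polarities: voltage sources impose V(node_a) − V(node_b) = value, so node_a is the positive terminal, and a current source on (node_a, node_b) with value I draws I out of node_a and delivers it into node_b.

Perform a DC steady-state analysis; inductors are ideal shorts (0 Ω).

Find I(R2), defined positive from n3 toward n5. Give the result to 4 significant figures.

Element admittances at DC:
  Y(R1) = 0.0005587 S between n1,n0
  Y(R2) = 0.5464 S between n5,n3
  Y(R3) = 0.002174 S between n0,n5
  Y(R4) = 0.002571 S between n5,n3
  I1: injects 0.00107 A into n1 (from n0)
  Y(R5) = 0.0005464 S between n1,n6
  Y(R6) = 0.001597 S between n5,n2
  Y(R7) = 0.0005780 S between n6,n3
  L1: short n0↔n4 (DC inductor)
  Y(R8) = 0.003135 S between n4,n2
  Y(R9) = 0.6250 S between n4,n0
  Y(R10) = 0.03215 S between n0,n6
  I2: injects 0.265 A into n5 (from n4)
  L2: short n6↔n1 (DC inductor)
  V1: constraint V(n2)−V(n3) = 5.38
  V2: constraint V(n4)−V(n5) = 36.1
Assemble and solve the 10×10 MNA system:
  V(n1)=-0.5913  V(n2)=-30.52  V(n3)=-35.90  V(n4)=0.000  V(n5)=-36.10  V(n6)=-0.5913
  i(L1)=-0.09889  i(L2)=-0.001400  i(V1)=0.08678  i(V2)=-0.4596

0.1067 A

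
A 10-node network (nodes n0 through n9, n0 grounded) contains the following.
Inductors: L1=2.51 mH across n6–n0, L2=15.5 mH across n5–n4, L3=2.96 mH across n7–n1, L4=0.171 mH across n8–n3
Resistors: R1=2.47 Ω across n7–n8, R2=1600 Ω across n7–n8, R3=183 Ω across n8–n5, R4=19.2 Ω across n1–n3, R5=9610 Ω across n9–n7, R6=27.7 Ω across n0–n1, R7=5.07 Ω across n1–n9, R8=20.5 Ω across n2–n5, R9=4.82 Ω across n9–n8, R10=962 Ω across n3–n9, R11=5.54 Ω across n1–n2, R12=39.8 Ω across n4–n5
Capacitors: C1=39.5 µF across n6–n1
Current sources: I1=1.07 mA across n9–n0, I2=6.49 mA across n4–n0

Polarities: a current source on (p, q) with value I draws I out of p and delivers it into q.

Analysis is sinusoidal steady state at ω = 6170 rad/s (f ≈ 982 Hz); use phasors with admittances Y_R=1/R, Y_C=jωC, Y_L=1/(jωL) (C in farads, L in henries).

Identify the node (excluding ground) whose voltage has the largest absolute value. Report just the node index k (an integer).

4

MNA unknowns: 9 node voltages V₁..V_9
L1: Y=0.000-0.06457j on G[6,0]
R1: Y=0.4049+0.000j on G[7,8]
R2: Y=0.0006250+0.000j on G[7,8]
R3: Y=0.005464+0.000j on G[8,5]
L2: Y=0.000-0.01046j on G[5,4]
R4: Y=0.05208+0.000j on G[1,3]
R5: Y=0.0001041+0.000j on G[9,7]
C1: Y=0.000+0.2437j on G[6,1]
R6: Y=0.03610+0.000j on G[0,1]
L3: Y=0.000-0.05475j on G[7,1]
R7: Y=0.1972+0.000j on G[1,9]
I1: z[9]−=0.00107, z[0]+=0.00107
R8: Y=0.04878+0.000j on G[2,5]
L4: Y=0.000-0.9478j on G[8,3]
R9: Y=0.2075+0.000j on G[9,8]
R10: Y=0.001040+0.000j on G[3,9]
R11: Y=0.1805+0.000j on G[1,2]
R12: Y=0.02513+0.000j on G[4,5]
I2: z[4]−=0.00649, z[0]+=0.00649
solve → V1=-0.03026-0.07363j, V2=-0.06193-0.07369j, V3=-0.03773-0.07573j, V4=-0.3993-0.1656j, V5=-0.1791-0.07394j, V6=-0.04116-0.1002j, V7=-0.03714-0.07707j, V8=-0.03761-0.07614j, V9=-0.03667-0.07492j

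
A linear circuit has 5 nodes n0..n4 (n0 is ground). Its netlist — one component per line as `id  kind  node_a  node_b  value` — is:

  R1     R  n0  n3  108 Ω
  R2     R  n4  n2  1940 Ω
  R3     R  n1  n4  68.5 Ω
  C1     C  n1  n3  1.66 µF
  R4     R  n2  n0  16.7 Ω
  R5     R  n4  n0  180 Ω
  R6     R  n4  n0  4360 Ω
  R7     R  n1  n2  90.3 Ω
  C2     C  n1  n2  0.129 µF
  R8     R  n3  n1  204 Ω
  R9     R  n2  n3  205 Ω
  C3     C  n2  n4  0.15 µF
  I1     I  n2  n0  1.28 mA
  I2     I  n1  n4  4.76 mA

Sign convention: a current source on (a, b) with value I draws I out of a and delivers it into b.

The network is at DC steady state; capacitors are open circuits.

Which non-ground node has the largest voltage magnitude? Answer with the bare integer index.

4

MNA unknowns: 4 node voltages V₁..V_4
R1: Y=0.009259 on G[0,3]
R2: Y=0.0005155 on G[4,2]
R3: Y=0.01460 on G[1,4]
C1: Y=0.000 on G[1,3]
R4: Y=0.05988 on G[2,0]
R5: Y=0.005556 on G[4,0]
R6: Y=0.0002294 on G[4,0]
R7: Y=0.01107 on G[1,2]
C2: Y=0.000 on G[1,2]
R8: Y=0.004902 on G[3,1]
R9: Y=0.004878 on G[2,3]
C3: Y=0.000 on G[2,4]
I1: z[2]−=0.00128, z[0]+=0.00128
I2: z[1]−=0.00476, z[4]+=0.00476
solve → V1=-0.09614, V2=-0.03173, V3=-0.03288, V4=0.1598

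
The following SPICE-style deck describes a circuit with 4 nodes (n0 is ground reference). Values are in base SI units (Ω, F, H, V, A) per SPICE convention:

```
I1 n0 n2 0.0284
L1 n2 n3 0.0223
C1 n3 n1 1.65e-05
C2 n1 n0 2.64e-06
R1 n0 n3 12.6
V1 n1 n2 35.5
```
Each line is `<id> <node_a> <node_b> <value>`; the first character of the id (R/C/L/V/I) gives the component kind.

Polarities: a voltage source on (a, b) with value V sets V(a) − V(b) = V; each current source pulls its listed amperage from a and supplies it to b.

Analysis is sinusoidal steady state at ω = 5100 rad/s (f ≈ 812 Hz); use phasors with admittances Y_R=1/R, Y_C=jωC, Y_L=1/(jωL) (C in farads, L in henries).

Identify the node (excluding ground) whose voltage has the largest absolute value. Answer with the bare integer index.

2

MNA unknowns: 3 node voltages V₁..V_3 plus 1 source current (V1)
I1: z[0]−=0.0284, z[2]+=0.0284
L1: Y=0.000-0.008793j on G[2,3]
C1: Y=0.000+0.08415j on G[3,1]
C2: Y=0.000+0.01346j on G[1,0]
R1: Y=0.07937+0.000j on G[0,3]
V1: row V1−V2=35.5, i_V1 at 1,2
solve → V1=-3.191+0.1395j, V2=-38.69+0.1395j, V3=0.3815+0.5413j
aux → i_V1=-0.03193+0.3436j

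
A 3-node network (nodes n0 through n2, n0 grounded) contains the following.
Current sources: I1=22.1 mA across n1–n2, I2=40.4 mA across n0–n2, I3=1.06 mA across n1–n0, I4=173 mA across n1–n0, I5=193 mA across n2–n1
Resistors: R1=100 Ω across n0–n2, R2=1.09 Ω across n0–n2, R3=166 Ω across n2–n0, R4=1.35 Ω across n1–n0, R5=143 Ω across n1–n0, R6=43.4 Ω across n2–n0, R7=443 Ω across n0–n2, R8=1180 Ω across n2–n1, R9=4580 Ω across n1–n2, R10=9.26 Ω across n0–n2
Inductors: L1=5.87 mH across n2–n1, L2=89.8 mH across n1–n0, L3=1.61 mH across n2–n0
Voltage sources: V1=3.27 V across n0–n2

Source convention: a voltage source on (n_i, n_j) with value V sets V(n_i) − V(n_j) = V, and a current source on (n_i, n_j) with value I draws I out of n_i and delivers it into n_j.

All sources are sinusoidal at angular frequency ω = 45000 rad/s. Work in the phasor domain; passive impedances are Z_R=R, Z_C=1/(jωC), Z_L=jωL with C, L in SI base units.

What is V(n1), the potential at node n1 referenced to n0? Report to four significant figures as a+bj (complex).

Element admittances at ω=45000 rad/s:
  I1: injects 0.0221 A into n2 (from n1)
  Y(R1) = 0.01000+0.000j S between n0,n2
  Y(R2) = 0.9174+0.000j S between n0,n2
  I2: injects 0.0404 A into n2 (from n0)
  Y(L1) = 0.000-0.003786j S between n2,n1
  Y(R3) = 0.006024+0.000j S between n2,n0
  Y(R4) = 0.7407+0.000j S between n1,n0
  Y(R5) = 0.006993+0.000j S between n1,n0
  Y(R6) = 0.02304+0.000j S between n2,n0
  Y(R7) = 0.002257+0.000j S between n0,n2
  Y(L2) = 0.000-0.0002475j S between n1,n0
  Y(R8) = 0.0008475+0.000j S between n2,n1
  I3: injects 0.00106 A into n0 (from n1)
  Y(L3) = 0.000-0.01380j S between n2,n0
  Y(R9) = 0.0002183+0.000j S between n1,n2
  Y(R10) = 0.1080+0.000j S between n0,n2
  I4: injects 0.173 A into n0 (from n1)
  I5: injects 0.193 A into n1 (from n2)
  V1: constraint V(n0)−V(n2) = 3.27
Assemble and solve the 3×3 MNA system:
  V(n1)=-0.008963+0.01648j  V(n2)=-3.270+0.000j
  i(V1)=-3.361+0.05746j

-0.008963+0.01648j V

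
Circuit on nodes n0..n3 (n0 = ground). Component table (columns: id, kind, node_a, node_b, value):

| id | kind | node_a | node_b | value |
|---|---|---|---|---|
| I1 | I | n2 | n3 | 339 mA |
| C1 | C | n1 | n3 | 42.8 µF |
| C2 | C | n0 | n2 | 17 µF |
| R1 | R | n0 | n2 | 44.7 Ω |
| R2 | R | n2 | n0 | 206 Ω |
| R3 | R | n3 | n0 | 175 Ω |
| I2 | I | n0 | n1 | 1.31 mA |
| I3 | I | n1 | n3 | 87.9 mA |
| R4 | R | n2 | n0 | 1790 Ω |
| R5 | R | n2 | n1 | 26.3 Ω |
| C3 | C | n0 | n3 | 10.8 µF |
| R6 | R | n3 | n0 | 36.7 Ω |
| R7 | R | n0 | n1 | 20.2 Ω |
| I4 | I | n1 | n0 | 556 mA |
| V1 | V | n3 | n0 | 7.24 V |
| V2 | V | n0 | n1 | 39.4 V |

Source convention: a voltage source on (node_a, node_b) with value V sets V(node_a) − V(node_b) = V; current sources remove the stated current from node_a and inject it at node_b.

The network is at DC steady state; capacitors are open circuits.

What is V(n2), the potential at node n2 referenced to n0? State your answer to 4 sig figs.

MNA unknowns: 3 node voltages V₁..V_3 plus 2 source currents (V1, V2)
I1: z[2]−=0.339, z[3]+=0.339
C1: Y=0.000 on G[1,3]
C2: Y=0.000 on G[0,2]
R1: Y=0.02237 on G[0,2]
R2: Y=0.004854 on G[2,0]
R3: Y=0.005714 on G[3,0]
I2: z[0]−=0.00131, z[1]+=0.00131
I3: z[1]−=0.0879, z[3]+=0.0879
R4: Y=0.0005587 on G[2,0]
R5: Y=0.03802 on G[2,1]
C3: Y=0.000 on G[0,3]
R6: Y=0.02725 on G[3,0]
R7: Y=0.04950 on G[0,1]
I4: z[1]−=0.556, z[0]+=0.556
V1: row V3−V0=7.24, i_V1 at 3,0
V2: row V0−V1=39.4, i_V2 at 0,1
solve → V1=-39.40, V2=-27.92, V3=7.240
aux → i_V1=0.1883, i_V2=-1.745

-27.92 V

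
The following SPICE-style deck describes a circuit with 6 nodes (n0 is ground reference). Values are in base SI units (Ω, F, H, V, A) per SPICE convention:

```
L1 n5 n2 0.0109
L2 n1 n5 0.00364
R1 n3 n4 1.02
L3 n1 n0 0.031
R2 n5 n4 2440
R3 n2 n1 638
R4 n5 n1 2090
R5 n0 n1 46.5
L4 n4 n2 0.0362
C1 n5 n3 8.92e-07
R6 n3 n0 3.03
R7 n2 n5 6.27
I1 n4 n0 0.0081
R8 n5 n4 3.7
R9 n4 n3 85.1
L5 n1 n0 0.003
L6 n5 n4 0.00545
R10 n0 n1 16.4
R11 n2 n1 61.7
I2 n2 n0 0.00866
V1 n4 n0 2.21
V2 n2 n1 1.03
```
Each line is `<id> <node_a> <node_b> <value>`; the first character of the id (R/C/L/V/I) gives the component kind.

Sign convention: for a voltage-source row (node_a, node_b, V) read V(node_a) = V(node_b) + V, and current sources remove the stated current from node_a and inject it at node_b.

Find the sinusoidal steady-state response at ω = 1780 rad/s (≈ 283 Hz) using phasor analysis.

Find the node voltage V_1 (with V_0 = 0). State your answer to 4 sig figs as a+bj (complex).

0.6909+0.04048j V

Apply KCL at each of the 5 non-ground nodes and solve the resulting linear system.
Node n1: branches {L2, L3, R3, R4, R5, L5, R10, R11, V2} → V_1 = 0.6909+0.04048j
Node n2: branches {L1, R3, L4, R7, R11, I2, V2} → V_2 = 1.721+0.04048j
Node n3: branches {R1, C1, R6, R9} → V_3 = 1.658+0.0001831j
Node n4: branches {R1, R2, L4, I1, R8, R9, L6, V1} → V_4 = 2.210+0.000j
Node n5: branches {L1, L2, R2, R4, C1, R7, R8, L6} → V_5 = 1.810+0.3308j
Source currents: i(V1)=-0.6292+0.1385j, i(V2)=0.001648+0.03409j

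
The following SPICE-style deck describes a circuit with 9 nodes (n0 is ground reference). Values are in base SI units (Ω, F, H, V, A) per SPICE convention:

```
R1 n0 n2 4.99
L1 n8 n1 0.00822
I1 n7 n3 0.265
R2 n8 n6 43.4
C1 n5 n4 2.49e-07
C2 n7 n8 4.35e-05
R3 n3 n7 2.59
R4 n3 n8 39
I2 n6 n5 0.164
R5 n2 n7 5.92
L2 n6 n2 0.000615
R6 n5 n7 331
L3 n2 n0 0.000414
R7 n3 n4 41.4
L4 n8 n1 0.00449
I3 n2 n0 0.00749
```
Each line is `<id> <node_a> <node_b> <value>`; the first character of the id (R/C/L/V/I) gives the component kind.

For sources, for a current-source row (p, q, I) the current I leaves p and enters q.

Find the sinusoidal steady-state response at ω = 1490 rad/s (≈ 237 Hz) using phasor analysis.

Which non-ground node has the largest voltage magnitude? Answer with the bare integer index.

Element admittances at ω=1490 rad/s:
  Y(R1) = 0.2004+0.000j S between n0,n2
  Y(L1) = 0.000-0.08165j S between n8,n1
  I1: injects 0.265 A into n3 (from n7)
  Y(R2) = 0.02304+0.000j S between n8,n6
  Y(C1) = 0.000+0.0003710j S between n5,n4
  Y(C2) = 0.000+0.06481j S between n7,n8
  Y(R3) = 0.3861+0.000j S between n3,n7
  Y(R4) = 0.02564+0.000j S between n3,n8
  I2: injects 0.164 A into n5 (from n6)
  Y(R5) = 0.1689+0.000j S between n2,n7
  Y(L2) = 0.000-1.091j S between n6,n2
  Y(R6) = 0.003021+0.000j S between n5,n7
  Y(L3) = 0.000-1.621j S between n2,n0
  Y(R7) = 0.02415+0.000j S between n3,n4
  Y(L4) = 0.000-0.1495j S between n8,n1
  I3: injects 0.00749 A into n0 (from n2)
Assemble and solve the 8×8 MNA system:
  V(n1)=0.8203-0.001439j  V(n2)=-0.0005626-0.004551j  V(n3)=1.506+0.02567j  V(n4)=1.618+0.8340j  V(n5)=54.24-6.486j  V(n6)=-0.003434-0.1374j  V(n7)=0.8580-0.02310j  V(n8)=0.8203-0.001439j

5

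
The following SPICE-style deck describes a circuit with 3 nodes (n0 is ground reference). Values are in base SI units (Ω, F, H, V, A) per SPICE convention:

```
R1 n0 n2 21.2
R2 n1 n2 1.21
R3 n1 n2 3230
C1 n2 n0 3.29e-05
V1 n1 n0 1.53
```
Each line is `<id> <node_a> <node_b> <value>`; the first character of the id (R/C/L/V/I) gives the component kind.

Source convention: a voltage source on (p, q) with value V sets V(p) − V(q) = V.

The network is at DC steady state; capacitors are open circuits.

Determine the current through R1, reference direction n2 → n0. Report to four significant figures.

Apply KCL at each of the 2 non-ground nodes and solve the resulting linear system.
Node n1: branches {R2, R3, V1} → V_1 = 1.530
Node n2: branches {R1, R2, R3, C1} → V_2 = 1.447
Source currents: i(V1)=-0.06827

0.06827 A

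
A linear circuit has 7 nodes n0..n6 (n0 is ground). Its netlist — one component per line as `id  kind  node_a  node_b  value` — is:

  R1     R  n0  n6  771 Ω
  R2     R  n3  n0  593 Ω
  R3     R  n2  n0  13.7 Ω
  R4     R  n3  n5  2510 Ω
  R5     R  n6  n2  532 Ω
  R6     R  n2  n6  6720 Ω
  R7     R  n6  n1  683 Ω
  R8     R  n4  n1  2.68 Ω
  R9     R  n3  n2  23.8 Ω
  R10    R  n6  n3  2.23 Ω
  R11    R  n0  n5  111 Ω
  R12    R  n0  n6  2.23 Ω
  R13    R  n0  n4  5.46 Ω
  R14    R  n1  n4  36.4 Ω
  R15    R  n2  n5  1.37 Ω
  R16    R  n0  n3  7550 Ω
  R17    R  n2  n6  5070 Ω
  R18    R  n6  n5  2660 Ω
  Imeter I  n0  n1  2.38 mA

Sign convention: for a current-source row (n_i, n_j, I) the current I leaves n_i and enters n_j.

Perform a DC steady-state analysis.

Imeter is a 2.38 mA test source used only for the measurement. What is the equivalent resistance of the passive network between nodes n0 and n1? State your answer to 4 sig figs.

MNA unknowns: 6 node voltages V₁..V_6
R1: Y=0.001297 on G[0,6]
R2: Y=0.001686 on G[3,0]
R3: Y=0.07299 on G[2,0]
R4: Y=0.0003984 on G[3,5]
R5: Y=0.001880 on G[6,2]
R6: Y=0.0001488 on G[2,6]
R7: Y=0.001464 on G[6,1]
R8: Y=0.3731 on G[4,1]
R9: Y=0.04202 on G[3,2]
R10: Y=0.4484 on G[6,3]
R11: Y=0.009009 on G[0,5]
R12: Y=0.4484 on G[0,6]
R13: Y=0.1832 on G[0,4]
R14: Y=0.02747 on G[1,4]
R15: Y=0.7299 on G[2,5]
R16: Y=0.0001325 on G[0,3]
R17: Y=0.0001972 on G[2,6]
R18: Y=0.0003759 on G[6,5]
Imeter: z[0]−=0.00238, z[1]+=0.00238
solve → V1=0.01872, V2=1.908e-05, V3=5.358e-05, V4=0.01285, V5=1.888e-05, V6=5.706e-05

R_eq = 7.865 Ω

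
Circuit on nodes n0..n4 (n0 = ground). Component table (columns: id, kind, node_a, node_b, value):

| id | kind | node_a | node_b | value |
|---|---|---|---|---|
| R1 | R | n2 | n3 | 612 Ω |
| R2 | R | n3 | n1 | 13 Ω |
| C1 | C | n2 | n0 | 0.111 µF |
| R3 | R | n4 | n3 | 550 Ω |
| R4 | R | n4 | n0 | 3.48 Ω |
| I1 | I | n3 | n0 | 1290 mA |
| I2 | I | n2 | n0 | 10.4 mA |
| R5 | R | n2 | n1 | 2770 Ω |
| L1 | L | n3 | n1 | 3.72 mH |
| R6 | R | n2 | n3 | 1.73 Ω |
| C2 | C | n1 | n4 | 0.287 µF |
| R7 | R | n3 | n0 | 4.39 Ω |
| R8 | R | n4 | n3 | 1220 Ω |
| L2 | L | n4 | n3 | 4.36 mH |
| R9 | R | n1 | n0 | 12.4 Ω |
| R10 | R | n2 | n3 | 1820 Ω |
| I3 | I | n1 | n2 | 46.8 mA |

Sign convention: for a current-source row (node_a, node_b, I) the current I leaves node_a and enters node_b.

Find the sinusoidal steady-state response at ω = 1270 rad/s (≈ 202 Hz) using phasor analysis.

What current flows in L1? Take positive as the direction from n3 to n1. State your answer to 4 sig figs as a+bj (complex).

Element admittances at ω=1270 rad/s:
  Y(R1) = 0.001634+0.000j S between n2,n3
  Y(R2) = 0.07692+0.000j S between n3,n1
  Y(C1) = 0.000+0.0001410j S between n2,n0
  Y(R3) = 0.001818+0.000j S between n4,n3
  Y(R4) = 0.2874+0.000j S between n4,n0
  I1: injects 1.29 A into n0 (from n3)
  I2: injects 0.0104 A into n0 (from n2)
  Y(R5) = 0.0003610+0.000j S between n2,n1
  Y(L1) = 0.000-0.2117j S between n3,n1
  Y(R6) = 0.5780+0.000j S between n2,n3
  Y(C2) = 0.000+0.0003645j S between n1,n4
  Y(R7) = 0.2278+0.000j S between n3,n0
  Y(R8) = 0.0008197+0.000j S between n4,n3
  Y(L2) = 0.000-0.1806j S between n4,n3
  Y(R9) = 0.08065+0.000j S between n1,n0
  Y(R10) = 0.0005495+0.000j S between n2,n3
  I3: injects 0.0468 A into n2 (from n1)
Assemble and solve the 4×4 MNA system:
  V(n1)=-2.832-0.3433j  V(n2)=-2.928-1.140j  V(n3)=-2.990-1.141j  V(n4)=-1.361+1.003j

-0.1689+0.03345j A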